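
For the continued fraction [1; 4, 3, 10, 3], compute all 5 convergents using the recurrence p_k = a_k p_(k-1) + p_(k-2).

1/1, 5/4, 16/13, 165/134, 511/415

Using the convergent recurrence p_i = a_i*p_{i-1} + p_{i-2}, q_i = a_i*q_{i-1} + q_{i-2} with p_{-2}=0, p_{-1}=1, q_{-2}=1, q_{-1}=0:
  i=0: a_0=1, p_0 = 1*1 + 0 = 1, q_0 = 1*0 + 1 = 1.
  i=1: a_1=4, p_1 = 4*1 + 1 = 5, q_1 = 4*1 + 0 = 4.
  i=2: a_2=3, p_2 = 3*5 + 1 = 16, q_2 = 3*4 + 1 = 13.
  i=3: a_3=10, p_3 = 10*16 + 5 = 165, q_3 = 10*13 + 4 = 134.
  i=4: a_4=3, p_4 = 3*165 + 16 = 511, q_4 = 3*134 + 13 = 415.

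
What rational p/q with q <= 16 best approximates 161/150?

15/14

Expand x = 161/150 as a continued fraction with the Euclidean algorithm:
  161 = 1*150 + 11, so a_0 = 1.
  150 = 13*11 + 7, so a_1 = 13.
  11 = 1*7 + 4, so a_2 = 1.
  7 = 1*4 + 3, so a_3 = 1.
  4 = 1*3 + 1, so a_4 = 1.
  3 = 3*1 + 0, so a_5 = 3.
so x = [1; 13, 1, 1, 1, 3].
Convergents (p_i = a_i*p_{i-1} + p_{i-2}, q_i = a_i*q_{i-1} + q_{i-2} with p_{-2}=0, p_{-1}=1, q_{-2}=1, q_{-1}=0), until the denominator exceeds 16:
  i=0: a_0=1, p_0 = 1*1 + 0 = 1, q_0 = 1*0 + 1 = 1.
  i=1: a_1=13, p_1 = 13*1 + 1 = 14, q_1 = 13*1 + 0 = 13.
  i=2: a_2=1, p_2 = 1*14 + 1 = 15, q_2 = 1*13 + 1 = 14.
  i=3: a_3=1, p_3 = 1*15 + 14 = 29, q_3 = 1*14 + 13 = 27.
q_3 = 27 > 16, so the last convergent with denominator <= 16 is p_2/q_2 = 15/14.
The closest fraction with denominator <= 16 is either p_2/q_2 or the intermediate fraction (k*p_2 + p_1)/(k*q_2 + q_1) with the largest k >= 1 whose denominator stays <= 16; these approach x as k grows, and every other convergent or intermediate fraction in range is farther away.
Largest k: floor((16 - q_1)/q_2) = floor((16 - 13)/14) = 0.
Since k = 0, no intermediate fraction beyond p_2/q_2 has denominator <= 16, so the convergent 15/14 is the closest (its error is |161*14 - 15*150|/(150*14) = 4/2100).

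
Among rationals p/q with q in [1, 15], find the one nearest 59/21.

31/11

Expand x = 59/21 as a continued fraction with the Euclidean algorithm:
  59 = 2*21 + 17, so a_0 = 2.
  21 = 1*17 + 4, so a_1 = 1.
  17 = 4*4 + 1, so a_2 = 4.
  4 = 4*1 + 0, so a_3 = 4.
so x = [2; 1, 4, 4].
Convergents (p_i = a_i*p_{i-1} + p_{i-2}, q_i = a_i*q_{i-1} + q_{i-2} with p_{-2}=0, p_{-1}=1, q_{-2}=1, q_{-1}=0), until the denominator exceeds 15:
  i=0: a_0=2, p_0 = 2*1 + 0 = 2, q_0 = 2*0 + 1 = 1.
  i=1: a_1=1, p_1 = 1*2 + 1 = 3, q_1 = 1*1 + 0 = 1.
  i=2: a_2=4, p_2 = 4*3 + 2 = 14, q_2 = 4*1 + 1 = 5.
  i=3: a_3=4, p_3 = 4*14 + 3 = 59, q_3 = 4*5 + 1 = 21.
q_3 = 21 > 15, so the last convergent with denominator <= 15 is p_2/q_2 = 14/5.
The closest fraction with denominator <= 15 is either p_2/q_2 or the intermediate fraction (k*p_2 + p_1)/(k*q_2 + q_1) with the largest k >= 1 whose denominator stays <= 15; these approach x as k grows, and every other convergent or intermediate fraction in range is farther away.
Largest k: floor((15 - q_1)/q_2) = floor((15 - 1)/5) = 2.
That gives (2*14 + 3)/(2*5 + 1) = 31/11.
Compare the errors: |x - 14/5| = |59*5 - 14*21|/(21*5) = 1/105, and |x - 31/11| = |59*11 - 31*21|/(21*11) = 2/231.
Cross-multiplying, 2*105 = 210 < 231 = 1*231, so 2/231 is smaller: the intermediate fraction 31/11 is closer to x than 14/5.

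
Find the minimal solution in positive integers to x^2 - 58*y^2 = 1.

First expand sqrt(58) as a continued fraction. With x_i = (sqrt(58) + m_i)/d_i and (m_0, d_0) = (0, 1): a_0 = floor(sqrt(58)) = 7, since 7^2 = 49 <= 58 < 64 = 8^2.
Iterate m_{i+1} = d_i*a_i - m_i, d_{i+1} = (58 - m_{i+1}^2)/d_i, a_{i+1} = floor((a_0 + m_{i+1})/d_{i+1}):
  m_1 = 1*7 - 0 = 7, d_1 = (58 - 7^2)/1 = 9/1 = 9, a_1 = floor((7 + 7)/9) = 1.
  m_2 = 9*1 - 7 = 2, d_2 = (58 - 2^2)/9 = 54/9 = 6, a_2 = floor((7 + 2)/6) = 1.
  m_3 = 6*1 - 2 = 4, d_3 = (58 - 4^2)/6 = 42/6 = 7, a_3 = floor((7 + 4)/7) = 1.
  m_4 = 7*1 - 4 = 3, d_4 = (58 - 3^2)/7 = 49/7 = 7, a_4 = floor((7 + 3)/7) = 1.
  m_5 = 7*1 - 3 = 4, d_5 = (58 - 4^2)/7 = 42/7 = 6, a_5 = floor((7 + 4)/6) = 1.
  m_6 = 6*1 - 4 = 2, d_6 = (58 - 2^2)/6 = 54/6 = 9, a_6 = floor((7 + 2)/9) = 1.
  m_7 = 9*1 - 2 = 7, d_7 = (58 - 7^2)/9 = 9/9 = 1, a_7 = floor((7 + 7)/1) = 14.
  m_8 = 1*14 - 7 = 7, d_8 = (58 - 7^2)/1 = 9/1 = 9: (m_8, d_8) = (m_1, d_1) = (7, 9), so from here the quotients repeat a_1, ..., a_7; the period length is 7.
So sqrt(58) = [7; (1, 1, 1, 1, 1, 1, 14)] with period length k = 7.
k is odd, so (p_{k-1}, q_{k-1}) only solves x^2 - 58y^2 = -1 and the fundamental solution of x^2 - 58y^2 = 1 is (p_{2k-1}, q_{2k-1}) = (p_13, q_13); compute convergents through index 13, running through the period twice.
Convergents (p_i = a_i*p_{i-1} + p_{i-2}, q_i = a_i*q_{i-1} + q_{i-2} with p_{-2}=0, p_{-1}=1, q_{-2}=1, q_{-1}=0):
  i=0: a_0=7, p_0 = 7*1 + 0 = 7, q_0 = 7*0 + 1 = 1.
  i=1: a_1=1, p_1 = 1*7 + 1 = 8, q_1 = 1*1 + 0 = 1.
  i=2: a_2=1, p_2 = 1*8 + 7 = 15, q_2 = 1*1 + 1 = 2.
  i=3: a_3=1, p_3 = 1*15 + 8 = 23, q_3 = 1*2 + 1 = 3.
  i=4: a_4=1, p_4 = 1*23 + 15 = 38, q_4 = 1*3 + 2 = 5.
  i=5: a_5=1, p_5 = 1*38 + 23 = 61, q_5 = 1*5 + 3 = 8.
  i=6: a_6=1, p_6 = 1*61 + 38 = 99, q_6 = 1*8 + 5 = 13.
  i=7: a_7=14, p_7 = 14*99 + 61 = 1447, q_7 = 14*13 + 8 = 190.
  i=8: a_8=1, p_8 = 1*1447 + 99 = 1546, q_8 = 1*190 + 13 = 203.
  i=9: a_9=1, p_9 = 1*1546 + 1447 = 2993, q_9 = 1*203 + 190 = 393.
  i=10: a_10=1, p_10 = 1*2993 + 1546 = 4539, q_10 = 1*393 + 203 = 596.
  i=11: a_11=1, p_11 = 1*4539 + 2993 = 7532, q_11 = 1*596 + 393 = 989.
  i=12: a_12=1, p_12 = 1*7532 + 4539 = 12071, q_12 = 1*989 + 596 = 1585.
  i=13: a_13=1, p_13 = 1*12071 + 7532 = 19603, q_13 = 1*1585 + 989 = 2574.
Indeed p_6^2 - 58*q_6^2 = 9801 - 9802 = -1, not +1.
Check: 19603^2 - 58*2574^2 = 384277609 - 384277608 = 1, so (x, y) = (19603, 2574) solves the equation, and by the theorem it is the least positive solution.

(x, y) = (19603, 2574)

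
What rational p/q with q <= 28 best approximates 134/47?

Expand x = 134/47 as a continued fraction with the Euclidean algorithm:
  134 = 2*47 + 40, so a_0 = 2.
  47 = 1*40 + 7, so a_1 = 1.
  40 = 5*7 + 5, so a_2 = 5.
  7 = 1*5 + 2, so a_3 = 1.
  5 = 2*2 + 1, so a_4 = 2.
  2 = 2*1 + 0, so a_5 = 2.
so x = [2; 1, 5, 1, 2, 2].
Convergents (p_i = a_i*p_{i-1} + p_{i-2}, q_i = a_i*q_{i-1} + q_{i-2} with p_{-2}=0, p_{-1}=1, q_{-2}=1, q_{-1}=0), until the denominator exceeds 28:
  i=0: a_0=2, p_0 = 2*1 + 0 = 2, q_0 = 2*0 + 1 = 1.
  i=1: a_1=1, p_1 = 1*2 + 1 = 3, q_1 = 1*1 + 0 = 1.
  i=2: a_2=5, p_2 = 5*3 + 2 = 17, q_2 = 5*1 + 1 = 6.
  i=3: a_3=1, p_3 = 1*17 + 3 = 20, q_3 = 1*6 + 1 = 7.
  i=4: a_4=2, p_4 = 2*20 + 17 = 57, q_4 = 2*7 + 6 = 20.
  i=5: a_5=2, p_5 = 2*57 + 20 = 134, q_5 = 2*20 + 7 = 47.
q_5 = 47 > 28, so the last convergent with denominator <= 28 is p_4/q_4 = 57/20.
The closest fraction with denominator <= 28 is either p_4/q_4 or the intermediate fraction (k*p_4 + p_3)/(k*q_4 + q_3) with the largest k >= 1 whose denominator stays <= 28; these approach x as k grows, and every other convergent or intermediate fraction in range is farther away.
Largest k: floor((28 - q_3)/q_4) = floor((28 - 7)/20) = 1.
That gives (1*57 + 20)/(1*20 + 7) = 77/27.
Compare the errors: |x - 57/20| = |134*20 - 57*47|/(47*20) = 1/940, and |x - 77/27| = |134*27 - 77*47|/(47*27) = 1/1269.
Cross-multiplying, 1*940 = 940 < 1269 = 1*1269, so 1/1269 is smaller: the intermediate fraction 77/27 is closer to x than 57/20.

77/27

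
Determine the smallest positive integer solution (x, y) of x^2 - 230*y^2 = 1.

(x, y) = (91, 6)

First expand sqrt(230) as a continued fraction. With x_i = (sqrt(230) + m_i)/d_i and (m_0, d_0) = (0, 1): a_0 = floor(sqrt(230)) = 15, since 15^2 = 225 <= 230 < 256 = 16^2.
Iterate m_{i+1} = d_i*a_i - m_i, d_{i+1} = (230 - m_{i+1}^2)/d_i, a_{i+1} = floor((a_0 + m_{i+1})/d_{i+1}):
  m_1 = 1*15 - 0 = 15, d_1 = (230 - 15^2)/1 = 5/1 = 5, a_1 = floor((15 + 15)/5) = 6.
  m_2 = 5*6 - 15 = 15, d_2 = (230 - 15^2)/5 = 5/5 = 1, a_2 = floor((15 + 15)/1) = 30.
  m_3 = 1*30 - 15 = 15, d_3 = (230 - 15^2)/1 = 5/1 = 5: (m_3, d_3) = (m_1, d_1) = (15, 5), so from here the quotients repeat a_1, a_2; the period length is 2.
So sqrt(230) = [15; (6, 30)] with period length k = 2.
k is even, so the fundamental solution of x^2 - 230y^2 = 1 is (p_{k-1}, q_{k-1}) = (p_1, q_1); compute convergents through index 1.
Convergents (p_i = a_i*p_{i-1} + p_{i-2}, q_i = a_i*q_{i-1} + q_{i-2} with p_{-2}=0, p_{-1}=1, q_{-2}=1, q_{-1}=0):
  i=0: a_0=15, p_0 = 15*1 + 0 = 15, q_0 = 15*0 + 1 = 1.
  i=1: a_1=6, p_1 = 6*15 + 1 = 91, q_1 = 6*1 + 0 = 6.
Check: 91^2 - 230*6^2 = 8281 - 8280 = 1, so (x, y) = (91, 6) solves the equation, and by the theorem it is the least positive solution.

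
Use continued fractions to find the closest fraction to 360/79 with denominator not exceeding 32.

Expand x = 360/79 as a continued fraction with the Euclidean algorithm:
  360 = 4*79 + 44, so a_0 = 4.
  79 = 1*44 + 35, so a_1 = 1.
  44 = 1*35 + 9, so a_2 = 1.
  35 = 3*9 + 8, so a_3 = 3.
  9 = 1*8 + 1, so a_4 = 1.
  8 = 8*1 + 0, so a_5 = 8.
so x = [4; 1, 1, 3, 1, 8].
Convergents (p_i = a_i*p_{i-1} + p_{i-2}, q_i = a_i*q_{i-1} + q_{i-2} with p_{-2}=0, p_{-1}=1, q_{-2}=1, q_{-1}=0), until the denominator exceeds 32:
  i=0: a_0=4, p_0 = 4*1 + 0 = 4, q_0 = 4*0 + 1 = 1.
  i=1: a_1=1, p_1 = 1*4 + 1 = 5, q_1 = 1*1 + 0 = 1.
  i=2: a_2=1, p_2 = 1*5 + 4 = 9, q_2 = 1*1 + 1 = 2.
  i=3: a_3=3, p_3 = 3*9 + 5 = 32, q_3 = 3*2 + 1 = 7.
  i=4: a_4=1, p_4 = 1*32 + 9 = 41, q_4 = 1*7 + 2 = 9.
  i=5: a_5=8, p_5 = 8*41 + 32 = 360, q_5 = 8*9 + 7 = 79.
q_5 = 79 > 32, so the last convergent with denominator <= 32 is p_4/q_4 = 41/9.
The closest fraction with denominator <= 32 is either p_4/q_4 or the intermediate fraction (k*p_4 + p_3)/(k*q_4 + q_3) with the largest k >= 1 whose denominator stays <= 32; these approach x as k grows, and every other convergent or intermediate fraction in range is farther away.
Largest k: floor((32 - q_3)/q_4) = floor((32 - 7)/9) = 2.
That gives (2*41 + 32)/(2*9 + 7) = 114/25.
Compare the errors: |x - 41/9| = |360*9 - 41*79|/(79*9) = 1/711, and |x - 114/25| = |360*25 - 114*79|/(79*25) = 6/1975.
Cross-multiplying, 1*1975 = 1975 < 4266 = 6*711, so 1/711 is smaller: the convergent 41/9 is closer to x than 114/25.

41/9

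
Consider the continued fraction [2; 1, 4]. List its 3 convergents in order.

2/1, 3/1, 14/5

Using the convergent recurrence p_i = a_i*p_{i-1} + p_{i-2}, q_i = a_i*q_{i-1} + q_{i-2} with p_{-2}=0, p_{-1}=1, q_{-2}=1, q_{-1}=0:
  i=0: a_0=2, p_0 = 2*1 + 0 = 2, q_0 = 2*0 + 1 = 1.
  i=1: a_1=1, p_1 = 1*2 + 1 = 3, q_1 = 1*1 + 0 = 1.
  i=2: a_2=4, p_2 = 4*3 + 2 = 14, q_2 = 4*1 + 1 = 5.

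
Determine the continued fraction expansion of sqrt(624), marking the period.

[24; (1, 48)]

Write x_i = (sqrt(624) + m_i)/d_i with (m_0, d_0) = (0, 1). a_0 = floor(sqrt(624)) = 24, since 24^2 = 576 <= 624 < 625 = 25^2.
Iterate m_{i+1} = d_i*a_i - m_i, d_{i+1} = (624 - m_{i+1}^2)/d_i, a_{i+1} = floor((a_0 + m_{i+1})/d_{i+1}):
  m_1 = 1*24 - 0 = 24, d_1 = (624 - 24^2)/1 = 48/1 = 48, a_1 = floor((24 + 24)/48) = 1.
  m_2 = 48*1 - 24 = 24, d_2 = (624 - 24^2)/48 = 48/48 = 1, a_2 = floor((24 + 24)/1) = 48.
  m_3 = 1*48 - 24 = 24, d_3 = (624 - 24^2)/1 = 48/1 = 48: (m_3, d_3) = (m_1, d_1) = (24, 48), so from here the quotients repeat a_1, a_2; the period length is 2.
Hence the expansion of sqrt(624) is a_0 = 24 followed by the repeating block 1, 48 (period 2).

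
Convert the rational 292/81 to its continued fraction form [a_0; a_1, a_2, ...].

Run the Euclidean algorithm on 292 and 81; the successive quotients are the partial quotients a_0, a_1, ... (each step inverts the fractional part left over by the previous one):
  292 = 3*81 + 49, so a_0 = 3.
  81 = 1*49 + 32, so a_1 = 1.
  49 = 1*32 + 17, so a_2 = 1.
  32 = 1*17 + 15, so a_3 = 1.
  17 = 1*15 + 2, so a_4 = 1.
  15 = 7*2 + 1, so a_5 = 7.
  2 = 2*1 + 0, so a_6 = 2.
The remainder reaches 0 after 7 divisions, so the expansion has 7 partial quotients, read off in order.

[3; 1, 1, 1, 1, 7, 2]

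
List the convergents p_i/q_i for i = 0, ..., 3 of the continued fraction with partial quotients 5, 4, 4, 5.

Using the convergent recurrence p_i = a_i*p_{i-1} + p_{i-2}, q_i = a_i*q_{i-1} + q_{i-2} with p_{-2}=0, p_{-1}=1, q_{-2}=1, q_{-1}=0:
  i=0: a_0=5, p_0 = 5*1 + 0 = 5, q_0 = 5*0 + 1 = 1.
  i=1: a_1=4, p_1 = 4*5 + 1 = 21, q_1 = 4*1 + 0 = 4.
  i=2: a_2=4, p_2 = 4*21 + 5 = 89, q_2 = 4*4 + 1 = 17.
  i=3: a_3=5, p_3 = 5*89 + 21 = 466, q_3 = 5*17 + 4 = 89.

5/1, 21/4, 89/17, 466/89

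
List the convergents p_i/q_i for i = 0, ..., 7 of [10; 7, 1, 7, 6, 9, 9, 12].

10/1, 71/7, 81/8, 638/63, 3909/386, 35819/3537, 326280/32219, 3951179/390165

Using the convergent recurrence p_i = a_i*p_{i-1} + p_{i-2}, q_i = a_i*q_{i-1} + q_{i-2} with p_{-2}=0, p_{-1}=1, q_{-2}=1, q_{-1}=0:
  i=0: a_0=10, p_0 = 10*1 + 0 = 10, q_0 = 10*0 + 1 = 1.
  i=1: a_1=7, p_1 = 7*10 + 1 = 71, q_1 = 7*1 + 0 = 7.
  i=2: a_2=1, p_2 = 1*71 + 10 = 81, q_2 = 1*7 + 1 = 8.
  i=3: a_3=7, p_3 = 7*81 + 71 = 638, q_3 = 7*8 + 7 = 63.
  i=4: a_4=6, p_4 = 6*638 + 81 = 3909, q_4 = 6*63 + 8 = 386.
  i=5: a_5=9, p_5 = 9*3909 + 638 = 35819, q_5 = 9*386 + 63 = 3537.
  i=6: a_6=9, p_6 = 9*35819 + 3909 = 326280, q_6 = 9*3537 + 386 = 32219.
  i=7: a_7=12, p_7 = 12*326280 + 35819 = 3951179, q_7 = 12*32219 + 3537 = 390165.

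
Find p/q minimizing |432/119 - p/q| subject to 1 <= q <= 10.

29/8

Expand x = 432/119 as a continued fraction with the Euclidean algorithm:
  432 = 3*119 + 75, so a_0 = 3.
  119 = 1*75 + 44, so a_1 = 1.
  75 = 1*44 + 31, so a_2 = 1.
  44 = 1*31 + 13, so a_3 = 1.
  31 = 2*13 + 5, so a_4 = 2.
  13 = 2*5 + 3, so a_5 = 2.
  5 = 1*3 + 2, so a_6 = 1.
  3 = 1*2 + 1, so a_7 = 1.
  2 = 2*1 + 0, so a_8 = 2.
so x = [3; 1, 1, 1, 2, 2, 1, 1, 2].
Convergents (p_i = a_i*p_{i-1} + p_{i-2}, q_i = a_i*q_{i-1} + q_{i-2} with p_{-2}=0, p_{-1}=1, q_{-2}=1, q_{-1}=0), until the denominator exceeds 10:
  i=0: a_0=3, p_0 = 3*1 + 0 = 3, q_0 = 3*0 + 1 = 1.
  i=1: a_1=1, p_1 = 1*3 + 1 = 4, q_1 = 1*1 + 0 = 1.
  i=2: a_2=1, p_2 = 1*4 + 3 = 7, q_2 = 1*1 + 1 = 2.
  i=3: a_3=1, p_3 = 1*7 + 4 = 11, q_3 = 1*2 + 1 = 3.
  i=4: a_4=2, p_4 = 2*11 + 7 = 29, q_4 = 2*3 + 2 = 8.
  i=5: a_5=2, p_5 = 2*29 + 11 = 69, q_5 = 2*8 + 3 = 19.
q_5 = 19 > 10, so the last convergent with denominator <= 10 is p_4/q_4 = 29/8.
The closest fraction with denominator <= 10 is either p_4/q_4 or the intermediate fraction (k*p_4 + p_3)/(k*q_4 + q_3) with the largest k >= 1 whose denominator stays <= 10; these approach x as k grows, and every other convergent or intermediate fraction in range is farther away.
Largest k: floor((10 - q_3)/q_4) = floor((10 - 3)/8) = 0.
Since k = 0, no intermediate fraction beyond p_4/q_4 has denominator <= 10, so the convergent 29/8 is the closest (its error is |432*8 - 29*119|/(119*8) = 5/952).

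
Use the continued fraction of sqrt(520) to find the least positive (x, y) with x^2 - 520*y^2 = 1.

First expand sqrt(520) as a continued fraction. With x_i = (sqrt(520) + m_i)/d_i and (m_0, d_0) = (0, 1): a_0 = floor(sqrt(520)) = 22, since 22^2 = 484 <= 520 < 529 = 23^2.
Iterate m_{i+1} = d_i*a_i - m_i, d_{i+1} = (520 - m_{i+1}^2)/d_i, a_{i+1} = floor((a_0 + m_{i+1})/d_{i+1}):
  m_1 = 1*22 - 0 = 22, d_1 = (520 - 22^2)/1 = 36/1 = 36, a_1 = floor((22 + 22)/36) = 1.
  m_2 = 36*1 - 22 = 14, d_2 = (520 - 14^2)/36 = 324/36 = 9, a_2 = floor((22 + 14)/9) = 4.
  m_3 = 9*4 - 14 = 22, d_3 = (520 - 22^2)/9 = 36/9 = 4, a_3 = floor((22 + 22)/4) = 11.
  m_4 = 4*11 - 22 = 22, d_4 = (520 - 22^2)/4 = 36/4 = 9, a_4 = floor((22 + 22)/9) = 4.
  m_5 = 9*4 - 22 = 14, d_5 = (520 - 14^2)/9 = 324/9 = 36, a_5 = floor((22 + 14)/36) = 1.
  m_6 = 36*1 - 14 = 22, d_6 = (520 - 22^2)/36 = 36/36 = 1, a_6 = floor((22 + 22)/1) = 44.
  m_7 = 1*44 - 22 = 22, d_7 = (520 - 22^2)/1 = 36/1 = 36: (m_7, d_7) = (m_1, d_1) = (22, 36), so from here the quotients repeat a_1, ..., a_6; the period length is 6.
So sqrt(520) = [22; (1, 4, 11, 4, 1, 44)] with period length k = 6.
k is even, so the fundamental solution of x^2 - 520y^2 = 1 is (p_{k-1}, q_{k-1}) = (p_5, q_5); compute convergents through index 5.
Convergents (p_i = a_i*p_{i-1} + p_{i-2}, q_i = a_i*q_{i-1} + q_{i-2} with p_{-2}=0, p_{-1}=1, q_{-2}=1, q_{-1}=0):
  i=0: a_0=22, p_0 = 22*1 + 0 = 22, q_0 = 22*0 + 1 = 1.
  i=1: a_1=1, p_1 = 1*22 + 1 = 23, q_1 = 1*1 + 0 = 1.
  i=2: a_2=4, p_2 = 4*23 + 22 = 114, q_2 = 4*1 + 1 = 5.
  i=3: a_3=11, p_3 = 11*114 + 23 = 1277, q_3 = 11*5 + 1 = 56.
  i=4: a_4=4, p_4 = 4*1277 + 114 = 5222, q_4 = 4*56 + 5 = 229.
  i=5: a_5=1, p_5 = 1*5222 + 1277 = 6499, q_5 = 1*229 + 56 = 285.
Check: 6499^2 - 520*285^2 = 42237001 - 42237000 = 1, so (x, y) = (6499, 285) solves the equation, and by the theorem it is the least positive solution.

(x, y) = (6499, 285)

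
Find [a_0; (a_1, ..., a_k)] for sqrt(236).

Write x_i = (sqrt(236) + m_i)/d_i with (m_0, d_0) = (0, 1). a_0 = floor(sqrt(236)) = 15, since 15^2 = 225 <= 236 < 256 = 16^2.
Iterate m_{i+1} = d_i*a_i - m_i, d_{i+1} = (236 - m_{i+1}^2)/d_i, a_{i+1} = floor((a_0 + m_{i+1})/d_{i+1}):
  m_1 = 1*15 - 0 = 15, d_1 = (236 - 15^2)/1 = 11/1 = 11, a_1 = floor((15 + 15)/11) = 2.
  m_2 = 11*2 - 15 = 7, d_2 = (236 - 7^2)/11 = 187/11 = 17, a_2 = floor((15 + 7)/17) = 1.
  m_3 = 17*1 - 7 = 10, d_3 = (236 - 10^2)/17 = 136/17 = 8, a_3 = floor((15 + 10)/8) = 3.
  m_4 = 8*3 - 10 = 14, d_4 = (236 - 14^2)/8 = 40/8 = 5, a_4 = floor((15 + 14)/5) = 5.
  m_5 = 5*5 - 14 = 11, d_5 = (236 - 11^2)/5 = 115/5 = 23, a_5 = floor((15 + 11)/23) = 1.
  m_6 = 23*1 - 11 = 12, d_6 = (236 - 12^2)/23 = 92/23 = 4, a_6 = floor((15 + 12)/4) = 6.
  m_7 = 4*6 - 12 = 12, d_7 = (236 - 12^2)/4 = 92/4 = 23, a_7 = floor((15 + 12)/23) = 1.
  m_8 = 23*1 - 12 = 11, d_8 = (236 - 11^2)/23 = 115/23 = 5, a_8 = floor((15 + 11)/5) = 5.
  m_9 = 5*5 - 11 = 14, d_9 = (236 - 14^2)/5 = 40/5 = 8, a_9 = floor((15 + 14)/8) = 3.
  m_10 = 8*3 - 14 = 10, d_10 = (236 - 10^2)/8 = 136/8 = 17, a_10 = floor((15 + 10)/17) = 1.
  m_11 = 17*1 - 10 = 7, d_11 = (236 - 7^2)/17 = 187/17 = 11, a_11 = floor((15 + 7)/11) = 2.
  m_12 = 11*2 - 7 = 15, d_12 = (236 - 15^2)/11 = 11/11 = 1, a_12 = floor((15 + 15)/1) = 30.
  m_13 = 1*30 - 15 = 15, d_13 = (236 - 15^2)/1 = 11/1 = 11: (m_13, d_13) = (m_1, d_1) = (15, 11), so from here the quotients repeat a_1, ..., a_12; the period length is 12.
Hence the expansion of sqrt(236) is a_0 = 15 followed by the repeating block 2, 1, 3, 5, 1, 6, 1, 5, 3, 1, 2, 30 (period 12).

[15; (2, 1, 3, 5, 1, 6, 1, 5, 3, 1, 2, 30)]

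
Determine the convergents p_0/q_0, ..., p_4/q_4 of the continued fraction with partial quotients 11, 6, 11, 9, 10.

Using the convergent recurrence p_i = a_i*p_{i-1} + p_{i-2}, q_i = a_i*q_{i-1} + q_{i-2} with p_{-2}=0, p_{-1}=1, q_{-2}=1, q_{-1}=0:
  i=0: a_0=11, p_0 = 11*1 + 0 = 11, q_0 = 11*0 + 1 = 1.
  i=1: a_1=6, p_1 = 6*11 + 1 = 67, q_1 = 6*1 + 0 = 6.
  i=2: a_2=11, p_2 = 11*67 + 11 = 748, q_2 = 11*6 + 1 = 67.
  i=3: a_3=9, p_3 = 9*748 + 67 = 6799, q_3 = 9*67 + 6 = 609.
  i=4: a_4=10, p_4 = 10*6799 + 748 = 68738, q_4 = 10*609 + 67 = 6157.

11/1, 67/6, 748/67, 6799/609, 68738/6157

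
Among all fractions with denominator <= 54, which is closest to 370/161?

108/47

Expand x = 370/161 as a continued fraction with the Euclidean algorithm:
  370 = 2*161 + 48, so a_0 = 2.
  161 = 3*48 + 17, so a_1 = 3.
  48 = 2*17 + 14, so a_2 = 2.
  17 = 1*14 + 3, so a_3 = 1.
  14 = 4*3 + 2, so a_4 = 4.
  3 = 1*2 + 1, so a_5 = 1.
  2 = 2*1 + 0, so a_6 = 2.
so x = [2; 3, 2, 1, 4, 1, 2].
Convergents (p_i = a_i*p_{i-1} + p_{i-2}, q_i = a_i*q_{i-1} + q_{i-2} with p_{-2}=0, p_{-1}=1, q_{-2}=1, q_{-1}=0), until the denominator exceeds 54:
  i=0: a_0=2, p_0 = 2*1 + 0 = 2, q_0 = 2*0 + 1 = 1.
  i=1: a_1=3, p_1 = 3*2 + 1 = 7, q_1 = 3*1 + 0 = 3.
  i=2: a_2=2, p_2 = 2*7 + 2 = 16, q_2 = 2*3 + 1 = 7.
  i=3: a_3=1, p_3 = 1*16 + 7 = 23, q_3 = 1*7 + 3 = 10.
  i=4: a_4=4, p_4 = 4*23 + 16 = 108, q_4 = 4*10 + 7 = 47.
  i=5: a_5=1, p_5 = 1*108 + 23 = 131, q_5 = 1*47 + 10 = 57.
q_5 = 57 > 54, so the last convergent with denominator <= 54 is p_4/q_4 = 108/47.
The closest fraction with denominator <= 54 is either p_4/q_4 or the intermediate fraction (k*p_4 + p_3)/(k*q_4 + q_3) with the largest k >= 1 whose denominator stays <= 54; these approach x as k grows, and every other convergent or intermediate fraction in range is farther away.
Largest k: floor((54 - q_3)/q_4) = floor((54 - 10)/47) = 0.
Since k = 0, no intermediate fraction beyond p_4/q_4 has denominator <= 54, so the convergent 108/47 is the closest (its error is |370*47 - 108*161|/(161*47) = 2/7567).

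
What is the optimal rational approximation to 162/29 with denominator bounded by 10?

Expand x = 162/29 as a continued fraction with the Euclidean algorithm:
  162 = 5*29 + 17, so a_0 = 5.
  29 = 1*17 + 12, so a_1 = 1.
  17 = 1*12 + 5, so a_2 = 1.
  12 = 2*5 + 2, so a_3 = 2.
  5 = 2*2 + 1, so a_4 = 2.
  2 = 2*1 + 0, so a_5 = 2.
so x = [5; 1, 1, 2, 2, 2].
Convergents (p_i = a_i*p_{i-1} + p_{i-2}, q_i = a_i*q_{i-1} + q_{i-2} with p_{-2}=0, p_{-1}=1, q_{-2}=1, q_{-1}=0), until the denominator exceeds 10:
  i=0: a_0=5, p_0 = 5*1 + 0 = 5, q_0 = 5*0 + 1 = 1.
  i=1: a_1=1, p_1 = 1*5 + 1 = 6, q_1 = 1*1 + 0 = 1.
  i=2: a_2=1, p_2 = 1*6 + 5 = 11, q_2 = 1*1 + 1 = 2.
  i=3: a_3=2, p_3 = 2*11 + 6 = 28, q_3 = 2*2 + 1 = 5.
  i=4: a_4=2, p_4 = 2*28 + 11 = 67, q_4 = 2*5 + 2 = 12.
q_4 = 12 > 10, so the last convergent with denominator <= 10 is p_3/q_3 = 28/5.
The closest fraction with denominator <= 10 is either p_3/q_3 or the intermediate fraction (k*p_3 + p_2)/(k*q_3 + q_2) with the largest k >= 1 whose denominator stays <= 10; these approach x as k grows, and every other convergent or intermediate fraction in range is farther away.
Largest k: floor((10 - q_2)/q_3) = floor((10 - 2)/5) = 1.
That gives (1*28 + 11)/(1*5 + 2) = 39/7.
Compare the errors: |x - 28/5| = |162*5 - 28*29|/(29*5) = 2/145, and |x - 39/7| = |162*7 - 39*29|/(29*7) = 3/203.
Cross-multiplying, 2*203 = 406 < 435 = 3*145, so 2/145 is smaller: the convergent 28/5 is closer to x than 39/7.

28/5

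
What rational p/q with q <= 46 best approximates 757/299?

81/32

Expand x = 757/299 as a continued fraction with the Euclidean algorithm:
  757 = 2*299 + 159, so a_0 = 2.
  299 = 1*159 + 140, so a_1 = 1.
  159 = 1*140 + 19, so a_2 = 1.
  140 = 7*19 + 7, so a_3 = 7.
  19 = 2*7 + 5, so a_4 = 2.
  7 = 1*5 + 2, so a_5 = 1.
  5 = 2*2 + 1, so a_6 = 2.
  2 = 2*1 + 0, so a_7 = 2.
so x = [2; 1, 1, 7, 2, 1, 2, 2].
Convergents (p_i = a_i*p_{i-1} + p_{i-2}, q_i = a_i*q_{i-1} + q_{i-2} with p_{-2}=0, p_{-1}=1, q_{-2}=1, q_{-1}=0), until the denominator exceeds 46:
  i=0: a_0=2, p_0 = 2*1 + 0 = 2, q_0 = 2*0 + 1 = 1.
  i=1: a_1=1, p_1 = 1*2 + 1 = 3, q_1 = 1*1 + 0 = 1.
  i=2: a_2=1, p_2 = 1*3 + 2 = 5, q_2 = 1*1 + 1 = 2.
  i=3: a_3=7, p_3 = 7*5 + 3 = 38, q_3 = 7*2 + 1 = 15.
  i=4: a_4=2, p_4 = 2*38 + 5 = 81, q_4 = 2*15 + 2 = 32.
  i=5: a_5=1, p_5 = 1*81 + 38 = 119, q_5 = 1*32 + 15 = 47.
q_5 = 47 > 46, so the last convergent with denominator <= 46 is p_4/q_4 = 81/32.
The closest fraction with denominator <= 46 is either p_4/q_4 or the intermediate fraction (k*p_4 + p_3)/(k*q_4 + q_3) with the largest k >= 1 whose denominator stays <= 46; these approach x as k grows, and every other convergent or intermediate fraction in range is farther away.
Largest k: floor((46 - q_3)/q_4) = floor((46 - 15)/32) = 0.
Since k = 0, no intermediate fraction beyond p_4/q_4 has denominator <= 46, so the convergent 81/32 is the closest (its error is |757*32 - 81*299|/(299*32) = 5/9568).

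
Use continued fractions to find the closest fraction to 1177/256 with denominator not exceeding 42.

Expand x = 1177/256 as a continued fraction with the Euclidean algorithm:
  1177 = 4*256 + 153, so a_0 = 4.
  256 = 1*153 + 103, so a_1 = 1.
  153 = 1*103 + 50, so a_2 = 1.
  103 = 2*50 + 3, so a_3 = 2.
  50 = 16*3 + 2, so a_4 = 16.
  3 = 1*2 + 1, so a_5 = 1.
  2 = 2*1 + 0, so a_6 = 2.
so x = [4; 1, 1, 2, 16, 1, 2].
Convergents (p_i = a_i*p_{i-1} + p_{i-2}, q_i = a_i*q_{i-1} + q_{i-2} with p_{-2}=0, p_{-1}=1, q_{-2}=1, q_{-1}=0), until the denominator exceeds 42:
  i=0: a_0=4, p_0 = 4*1 + 0 = 4, q_0 = 4*0 + 1 = 1.
  i=1: a_1=1, p_1 = 1*4 + 1 = 5, q_1 = 1*1 + 0 = 1.
  i=2: a_2=1, p_2 = 1*5 + 4 = 9, q_2 = 1*1 + 1 = 2.
  i=3: a_3=2, p_3 = 2*9 + 5 = 23, q_3 = 2*2 + 1 = 5.
  i=4: a_4=16, p_4 = 16*23 + 9 = 377, q_4 = 16*5 + 2 = 82.
q_4 = 82 > 42, so the last convergent with denominator <= 42 is p_3/q_3 = 23/5.
The closest fraction with denominator <= 42 is either p_3/q_3 or the intermediate fraction (k*p_3 + p_2)/(k*q_3 + q_2) with the largest k >= 1 whose denominator stays <= 42; these approach x as k grows, and every other convergent or intermediate fraction in range is farther away.
Largest k: floor((42 - q_2)/q_3) = floor((42 - 2)/5) = 8.
That gives (8*23 + 9)/(8*5 + 2) = 193/42.
Compare the errors: |x - 23/5| = |1177*5 - 23*256|/(256*5) = 3/1280, and |x - 193/42| = |1177*42 - 193*256|/(256*42) = 26/10752.
Cross-multiplying, 3*10752 = 32256 < 33280 = 26*1280, so 3/1280 is smaller: the convergent 23/5 is closer to x than 193/42.

23/5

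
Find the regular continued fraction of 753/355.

[2; 8, 3, 1, 10]

Run the Euclidean algorithm on 753 and 355; the successive quotients are the partial quotients a_0, a_1, ... (each step inverts the fractional part left over by the previous one):
  753 = 2*355 + 43, so a_0 = 2.
  355 = 8*43 + 11, so a_1 = 8.
  43 = 3*11 + 10, so a_2 = 3.
  11 = 1*10 + 1, so a_3 = 1.
  10 = 10*1 + 0, so a_4 = 10.
The remainder reaches 0 after 5 divisions, so the expansion has 5 partial quotients, read off in order.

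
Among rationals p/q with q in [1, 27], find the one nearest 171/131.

30/23

Expand x = 171/131 as a continued fraction with the Euclidean algorithm:
  171 = 1*131 + 40, so a_0 = 1.
  131 = 3*40 + 11, so a_1 = 3.
  40 = 3*11 + 7, so a_2 = 3.
  11 = 1*7 + 4, so a_3 = 1.
  7 = 1*4 + 3, so a_4 = 1.
  4 = 1*3 + 1, so a_5 = 1.
  3 = 3*1 + 0, so a_6 = 3.
so x = [1; 3, 3, 1, 1, 1, 3].
Convergents (p_i = a_i*p_{i-1} + p_{i-2}, q_i = a_i*q_{i-1} + q_{i-2} with p_{-2}=0, p_{-1}=1, q_{-2}=1, q_{-1}=0), until the denominator exceeds 27:
  i=0: a_0=1, p_0 = 1*1 + 0 = 1, q_0 = 1*0 + 1 = 1.
  i=1: a_1=3, p_1 = 3*1 + 1 = 4, q_1 = 3*1 + 0 = 3.
  i=2: a_2=3, p_2 = 3*4 + 1 = 13, q_2 = 3*3 + 1 = 10.
  i=3: a_3=1, p_3 = 1*13 + 4 = 17, q_3 = 1*10 + 3 = 13.
  i=4: a_4=1, p_4 = 1*17 + 13 = 30, q_4 = 1*13 + 10 = 23.
  i=5: a_5=1, p_5 = 1*30 + 17 = 47, q_5 = 1*23 + 13 = 36.
q_5 = 36 > 27, so the last convergent with denominator <= 27 is p_4/q_4 = 30/23.
The closest fraction with denominator <= 27 is either p_4/q_4 or the intermediate fraction (k*p_4 + p_3)/(k*q_4 + q_3) with the largest k >= 1 whose denominator stays <= 27; these approach x as k grows, and every other convergent or intermediate fraction in range is farther away.
Largest k: floor((27 - q_3)/q_4) = floor((27 - 13)/23) = 0.
Since k = 0, no intermediate fraction beyond p_4/q_4 has denominator <= 27, so the convergent 30/23 is the closest (its error is |171*23 - 30*131|/(131*23) = 3/3013).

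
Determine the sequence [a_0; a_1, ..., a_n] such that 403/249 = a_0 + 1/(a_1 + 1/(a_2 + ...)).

Run the Euclidean algorithm on 403 and 249; the successive quotients are the partial quotients a_0, a_1, ... (each step inverts the fractional part left over by the previous one):
  403 = 1*249 + 154, so a_0 = 1.
  249 = 1*154 + 95, so a_1 = 1.
  154 = 1*95 + 59, so a_2 = 1.
  95 = 1*59 + 36, so a_3 = 1.
  59 = 1*36 + 23, so a_4 = 1.
  36 = 1*23 + 13, so a_5 = 1.
  23 = 1*13 + 10, so a_6 = 1.
  13 = 1*10 + 3, so a_7 = 1.
  10 = 3*3 + 1, so a_8 = 3.
  3 = 3*1 + 0, so a_9 = 3.
The remainder reaches 0 after 10 divisions, so the expansion has 10 partial quotients, read off in order.

[1; 1, 1, 1, 1, 1, 1, 1, 3, 3]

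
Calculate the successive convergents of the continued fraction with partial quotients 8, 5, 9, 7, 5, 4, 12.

Using the convergent recurrence p_i = a_i*p_{i-1} + p_{i-2}, q_i = a_i*q_{i-1} + q_{i-2} with p_{-2}=0, p_{-1}=1, q_{-2}=1, q_{-1}=0:
  i=0: a_0=8, p_0 = 8*1 + 0 = 8, q_0 = 8*0 + 1 = 1.
  i=1: a_1=5, p_1 = 5*8 + 1 = 41, q_1 = 5*1 + 0 = 5.
  i=2: a_2=9, p_2 = 9*41 + 8 = 377, q_2 = 9*5 + 1 = 46.
  i=3: a_3=7, p_3 = 7*377 + 41 = 2680, q_3 = 7*46 + 5 = 327.
  i=4: a_4=5, p_4 = 5*2680 + 377 = 13777, q_4 = 5*327 + 46 = 1681.
  i=5: a_5=4, p_5 = 4*13777 + 2680 = 57788, q_5 = 4*1681 + 327 = 7051.
  i=6: a_6=12, p_6 = 12*57788 + 13777 = 707233, q_6 = 12*7051 + 1681 = 86293.

8/1, 41/5, 377/46, 2680/327, 13777/1681, 57788/7051, 707233/86293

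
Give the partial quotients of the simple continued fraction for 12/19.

[0; 1, 1, 1, 2, 2]

Run the Euclidean algorithm on 12 and 19; the successive quotients are the partial quotients a_0, a_1, ... (each step inverts the fractional part left over by the previous one):
  12 = 0*19 + 12, so a_0 = 0.
  19 = 1*12 + 7, so a_1 = 1.
  12 = 1*7 + 5, so a_2 = 1.
  7 = 1*5 + 2, so a_3 = 1.
  5 = 2*2 + 1, so a_4 = 2.
  2 = 2*1 + 0, so a_5 = 2.
The remainder reaches 0 after 6 divisions, so the expansion has 6 partial quotients, read off in order.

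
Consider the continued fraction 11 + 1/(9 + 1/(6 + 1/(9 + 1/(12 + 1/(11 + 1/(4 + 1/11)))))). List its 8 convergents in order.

Using the convergent recurrence p_i = a_i*p_{i-1} + p_{i-2}, q_i = a_i*q_{i-1} + q_{i-2} with p_{-2}=0, p_{-1}=1, q_{-2}=1, q_{-1}=0:
  i=0: a_0=11, p_0 = 11*1 + 0 = 11, q_0 = 11*0 + 1 = 1.
  i=1: a_1=9, p_1 = 9*11 + 1 = 100, q_1 = 9*1 + 0 = 9.
  i=2: a_2=6, p_2 = 6*100 + 11 = 611, q_2 = 6*9 + 1 = 55.
  i=3: a_3=9, p_3 = 9*611 + 100 = 5599, q_3 = 9*55 + 9 = 504.
  i=4: a_4=12, p_4 = 12*5599 + 611 = 67799, q_4 = 12*504 + 55 = 6103.
  i=5: a_5=11, p_5 = 11*67799 + 5599 = 751388, q_5 = 11*6103 + 504 = 67637.
  i=6: a_6=4, p_6 = 4*751388 + 67799 = 3073351, q_6 = 4*67637 + 6103 = 276651.
  i=7: a_7=11, p_7 = 11*3073351 + 751388 = 34558249, q_7 = 11*276651 + 67637 = 3110798.

11/1, 100/9, 611/55, 5599/504, 67799/6103, 751388/67637, 3073351/276651, 34558249/3110798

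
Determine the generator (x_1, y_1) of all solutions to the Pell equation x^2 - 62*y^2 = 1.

(x, y) = (63, 8)

First expand sqrt(62) as a continued fraction. With x_i = (sqrt(62) + m_i)/d_i and (m_0, d_0) = (0, 1): a_0 = floor(sqrt(62)) = 7, since 7^2 = 49 <= 62 < 64 = 8^2.
Iterate m_{i+1} = d_i*a_i - m_i, d_{i+1} = (62 - m_{i+1}^2)/d_i, a_{i+1} = floor((a_0 + m_{i+1})/d_{i+1}):
  m_1 = 1*7 - 0 = 7, d_1 = (62 - 7^2)/1 = 13/1 = 13, a_1 = floor((7 + 7)/13) = 1.
  m_2 = 13*1 - 7 = 6, d_2 = (62 - 6^2)/13 = 26/13 = 2, a_2 = floor((7 + 6)/2) = 6.
  m_3 = 2*6 - 6 = 6, d_3 = (62 - 6^2)/2 = 26/2 = 13, a_3 = floor((7 + 6)/13) = 1.
  m_4 = 13*1 - 6 = 7, d_4 = (62 - 7^2)/13 = 13/13 = 1, a_4 = floor((7 + 7)/1) = 14.
  m_5 = 1*14 - 7 = 7, d_5 = (62 - 7^2)/1 = 13/1 = 13: (m_5, d_5) = (m_1, d_1) = (7, 13), so from here the quotients repeat a_1, ..., a_4; the period length is 4.
So sqrt(62) = [7; (1, 6, 1, 14)] with period length k = 4.
k is even, so the fundamental solution of x^2 - 62y^2 = 1 is (p_{k-1}, q_{k-1}) = (p_3, q_3); compute convergents through index 3.
Convergents (p_i = a_i*p_{i-1} + p_{i-2}, q_i = a_i*q_{i-1} + q_{i-2} with p_{-2}=0, p_{-1}=1, q_{-2}=1, q_{-1}=0):
  i=0: a_0=7, p_0 = 7*1 + 0 = 7, q_0 = 7*0 + 1 = 1.
  i=1: a_1=1, p_1 = 1*7 + 1 = 8, q_1 = 1*1 + 0 = 1.
  i=2: a_2=6, p_2 = 6*8 + 7 = 55, q_2 = 6*1 + 1 = 7.
  i=3: a_3=1, p_3 = 1*55 + 8 = 63, q_3 = 1*7 + 1 = 8.
Check: 63^2 - 62*8^2 = 3969 - 3968 = 1, so (x, y) = (63, 8) solves the equation, and by the theorem it is the least positive solution.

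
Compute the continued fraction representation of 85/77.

Run the Euclidean algorithm on 85 and 77; the successive quotients are the partial quotients a_0, a_1, ... (each step inverts the fractional part left over by the previous one):
  85 = 1*77 + 8, so a_0 = 1.
  77 = 9*8 + 5, so a_1 = 9.
  8 = 1*5 + 3, so a_2 = 1.
  5 = 1*3 + 2, so a_3 = 1.
  3 = 1*2 + 1, so a_4 = 1.
  2 = 2*1 + 0, so a_5 = 2.
The remainder reaches 0 after 6 divisions, so the expansion has 6 partial quotients, read off in order.

[1; 9, 1, 1, 1, 2]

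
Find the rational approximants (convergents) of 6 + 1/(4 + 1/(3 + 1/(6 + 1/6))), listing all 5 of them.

6/1, 25/4, 81/13, 511/82, 3147/505

Using the convergent recurrence p_i = a_i*p_{i-1} + p_{i-2}, q_i = a_i*q_{i-1} + q_{i-2} with p_{-2}=0, p_{-1}=1, q_{-2}=1, q_{-1}=0:
  i=0: a_0=6, p_0 = 6*1 + 0 = 6, q_0 = 6*0 + 1 = 1.
  i=1: a_1=4, p_1 = 4*6 + 1 = 25, q_1 = 4*1 + 0 = 4.
  i=2: a_2=3, p_2 = 3*25 + 6 = 81, q_2 = 3*4 + 1 = 13.
  i=3: a_3=6, p_3 = 6*81 + 25 = 511, q_3 = 6*13 + 4 = 82.
  i=4: a_4=6, p_4 = 6*511 + 81 = 3147, q_4 = 6*82 + 13 = 505.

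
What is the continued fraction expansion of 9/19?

[0; 2, 9]

Run the Euclidean algorithm on 9 and 19; the successive quotients are the partial quotients a_0, a_1, ... (each step inverts the fractional part left over by the previous one):
  9 = 0*19 + 9, so a_0 = 0.
  19 = 2*9 + 1, so a_1 = 2.
  9 = 9*1 + 0, so a_2 = 9.
The remainder reaches 0 after 3 divisions, so the expansion has 3 partial quotients, read off in order.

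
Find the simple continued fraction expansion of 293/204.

Run the Euclidean algorithm on 293 and 204; the successive quotients are the partial quotients a_0, a_1, ... (each step inverts the fractional part left over by the previous one):
  293 = 1*204 + 89, so a_0 = 1.
  204 = 2*89 + 26, so a_1 = 2.
  89 = 3*26 + 11, so a_2 = 3.
  26 = 2*11 + 4, so a_3 = 2.
  11 = 2*4 + 3, so a_4 = 2.
  4 = 1*3 + 1, so a_5 = 1.
  3 = 3*1 + 0, so a_6 = 3.
The remainder reaches 0 after 7 divisions, so the expansion has 7 partial quotients, read off in order.

[1; 2, 3, 2, 2, 1, 3]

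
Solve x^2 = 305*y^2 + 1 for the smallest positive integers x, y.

First expand sqrt(305) as a continued fraction. With x_i = (sqrt(305) + m_i)/d_i and (m_0, d_0) = (0, 1): a_0 = floor(sqrt(305)) = 17, since 17^2 = 289 <= 305 < 324 = 18^2.
Iterate m_{i+1} = d_i*a_i - m_i, d_{i+1} = (305 - m_{i+1}^2)/d_i, a_{i+1} = floor((a_0 + m_{i+1})/d_{i+1}):
  m_1 = 1*17 - 0 = 17, d_1 = (305 - 17^2)/1 = 16/1 = 16, a_1 = floor((17 + 17)/16) = 2.
  m_2 = 16*2 - 17 = 15, d_2 = (305 - 15^2)/16 = 80/16 = 5, a_2 = floor((17 + 15)/5) = 6.
  m_3 = 5*6 - 15 = 15, d_3 = (305 - 15^2)/5 = 80/5 = 16, a_3 = floor((17 + 15)/16) = 2.
  m_4 = 16*2 - 15 = 17, d_4 = (305 - 17^2)/16 = 16/16 = 1, a_4 = floor((17 + 17)/1) = 34.
  m_5 = 1*34 - 17 = 17, d_5 = (305 - 17^2)/1 = 16/1 = 16: (m_5, d_5) = (m_1, d_1) = (17, 16), so from here the quotients repeat a_1, ..., a_4; the period length is 4.
So sqrt(305) = [17; (2, 6, 2, 34)] with period length k = 4.
k is even, so the fundamental solution of x^2 - 305y^2 = 1 is (p_{k-1}, q_{k-1}) = (p_3, q_3); compute convergents through index 3.
Convergents (p_i = a_i*p_{i-1} + p_{i-2}, q_i = a_i*q_{i-1} + q_{i-2} with p_{-2}=0, p_{-1}=1, q_{-2}=1, q_{-1}=0):
  i=0: a_0=17, p_0 = 17*1 + 0 = 17, q_0 = 17*0 + 1 = 1.
  i=1: a_1=2, p_1 = 2*17 + 1 = 35, q_1 = 2*1 + 0 = 2.
  i=2: a_2=6, p_2 = 6*35 + 17 = 227, q_2 = 6*2 + 1 = 13.
  i=3: a_3=2, p_3 = 2*227 + 35 = 489, q_3 = 2*13 + 2 = 28.
Check: 489^2 - 305*28^2 = 239121 - 239120 = 1, so (x, y) = (489, 28) solves the equation, and by the theorem it is the least positive solution.

(x, y) = (489, 28)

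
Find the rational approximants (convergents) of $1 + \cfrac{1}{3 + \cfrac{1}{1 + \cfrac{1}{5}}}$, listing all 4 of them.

Using the convergent recurrence p_i = a_i*p_{i-1} + p_{i-2}, q_i = a_i*q_{i-1} + q_{i-2} with p_{-2}=0, p_{-1}=1, q_{-2}=1, q_{-1}=0:
  i=0: a_0=1, p_0 = 1*1 + 0 = 1, q_0 = 1*0 + 1 = 1.
  i=1: a_1=3, p_1 = 3*1 + 1 = 4, q_1 = 3*1 + 0 = 3.
  i=2: a_2=1, p_2 = 1*4 + 1 = 5, q_2 = 1*3 + 1 = 4.
  i=3: a_3=5, p_3 = 5*5 + 4 = 29, q_3 = 5*4 + 3 = 23.

1/1, 4/3, 5/4, 29/23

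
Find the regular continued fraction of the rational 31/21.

[1; 2, 10]

Run the Euclidean algorithm on 31 and 21; the successive quotients are the partial quotients a_0, a_1, ... (each step inverts the fractional part left over by the previous one):
  31 = 1*21 + 10, so a_0 = 1.
  21 = 2*10 + 1, so a_1 = 2.
  10 = 10*1 + 0, so a_2 = 10.
The remainder reaches 0 after 3 divisions, so the expansion has 3 partial quotients, read off in order.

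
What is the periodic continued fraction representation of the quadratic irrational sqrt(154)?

[12; (2, 2, 3, 1, 2, 1, 3, 2, 2, 24)]

Write x_i = (sqrt(154) + m_i)/d_i with (m_0, d_0) = (0, 1). a_0 = floor(sqrt(154)) = 12, since 12^2 = 144 <= 154 < 169 = 13^2.
Iterate m_{i+1} = d_i*a_i - m_i, d_{i+1} = (154 - m_{i+1}^2)/d_i, a_{i+1} = floor((a_0 + m_{i+1})/d_{i+1}):
  m_1 = 1*12 - 0 = 12, d_1 = (154 - 12^2)/1 = 10/1 = 10, a_1 = floor((12 + 12)/10) = 2.
  m_2 = 10*2 - 12 = 8, d_2 = (154 - 8^2)/10 = 90/10 = 9, a_2 = floor((12 + 8)/9) = 2.
  m_3 = 9*2 - 8 = 10, d_3 = (154 - 10^2)/9 = 54/9 = 6, a_3 = floor((12 + 10)/6) = 3.
  m_4 = 6*3 - 10 = 8, d_4 = (154 - 8^2)/6 = 90/6 = 15, a_4 = floor((12 + 8)/15) = 1.
  m_5 = 15*1 - 8 = 7, d_5 = (154 - 7^2)/15 = 105/15 = 7, a_5 = floor((12 + 7)/7) = 2.
  m_6 = 7*2 - 7 = 7, d_6 = (154 - 7^2)/7 = 105/7 = 15, a_6 = floor((12 + 7)/15) = 1.
  m_7 = 15*1 - 7 = 8, d_7 = (154 - 8^2)/15 = 90/15 = 6, a_7 = floor((12 + 8)/6) = 3.
  m_8 = 6*3 - 8 = 10, d_8 = (154 - 10^2)/6 = 54/6 = 9, a_8 = floor((12 + 10)/9) = 2.
  m_9 = 9*2 - 10 = 8, d_9 = (154 - 8^2)/9 = 90/9 = 10, a_9 = floor((12 + 8)/10) = 2.
  m_10 = 10*2 - 8 = 12, d_10 = (154 - 12^2)/10 = 10/10 = 1, a_10 = floor((12 + 12)/1) = 24.
  m_11 = 1*24 - 12 = 12, d_11 = (154 - 12^2)/1 = 10/1 = 10: (m_11, d_11) = (m_1, d_1) = (12, 10), so from here the quotients repeat a_1, ..., a_10; the period length is 10.
Hence the expansion of sqrt(154) is a_0 = 12 followed by the repeating block 2, 2, 3, 1, 2, 1, 3, 2, 2, 24 (period 10).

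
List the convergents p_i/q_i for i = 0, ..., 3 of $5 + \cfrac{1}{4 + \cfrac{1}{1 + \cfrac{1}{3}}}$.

5/1, 21/4, 26/5, 99/19

Using the convergent recurrence p_i = a_i*p_{i-1} + p_{i-2}, q_i = a_i*q_{i-1} + q_{i-2} with p_{-2}=0, p_{-1}=1, q_{-2}=1, q_{-1}=0:
  i=0: a_0=5, p_0 = 5*1 + 0 = 5, q_0 = 5*0 + 1 = 1.
  i=1: a_1=4, p_1 = 4*5 + 1 = 21, q_1 = 4*1 + 0 = 4.
  i=2: a_2=1, p_2 = 1*21 + 5 = 26, q_2 = 1*4 + 1 = 5.
  i=3: a_3=3, p_3 = 3*26 + 21 = 99, q_3 = 3*5 + 4 = 19.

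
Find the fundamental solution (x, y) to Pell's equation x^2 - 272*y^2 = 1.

(x, y) = (33, 2)

First expand sqrt(272) as a continued fraction. With x_i = (sqrt(272) + m_i)/d_i and (m_0, d_0) = (0, 1): a_0 = floor(sqrt(272)) = 16, since 16^2 = 256 <= 272 < 289 = 17^2.
Iterate m_{i+1} = d_i*a_i - m_i, d_{i+1} = (272 - m_{i+1}^2)/d_i, a_{i+1} = floor((a_0 + m_{i+1})/d_{i+1}):
  m_1 = 1*16 - 0 = 16, d_1 = (272 - 16^2)/1 = 16/1 = 16, a_1 = floor((16 + 16)/16) = 2.
  m_2 = 16*2 - 16 = 16, d_2 = (272 - 16^2)/16 = 16/16 = 1, a_2 = floor((16 + 16)/1) = 32.
  m_3 = 1*32 - 16 = 16, d_3 = (272 - 16^2)/1 = 16/1 = 16: (m_3, d_3) = (m_1, d_1) = (16, 16), so from here the quotients repeat a_1, a_2; the period length is 2.
So sqrt(272) = [16; (2, 32)] with period length k = 2.
k is even, so the fundamental solution of x^2 - 272y^2 = 1 is (p_{k-1}, q_{k-1}) = (p_1, q_1); compute convergents through index 1.
Convergents (p_i = a_i*p_{i-1} + p_{i-2}, q_i = a_i*q_{i-1} + q_{i-2} with p_{-2}=0, p_{-1}=1, q_{-2}=1, q_{-1}=0):
  i=0: a_0=16, p_0 = 16*1 + 0 = 16, q_0 = 16*0 + 1 = 1.
  i=1: a_1=2, p_1 = 2*16 + 1 = 33, q_1 = 2*1 + 0 = 2.
Check: 33^2 - 272*2^2 = 1089 - 1088 = 1, so (x, y) = (33, 2) solves the equation, and by the theorem it is the least positive solution.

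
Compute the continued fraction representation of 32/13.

Run the Euclidean algorithm on 32 and 13; the successive quotients are the partial quotients a_0, a_1, ... (each step inverts the fractional part left over by the previous one):
  32 = 2*13 + 6, so a_0 = 2.
  13 = 2*6 + 1, so a_1 = 2.
  6 = 6*1 + 0, so a_2 = 6.
The remainder reaches 0 after 3 divisions, so the expansion has 3 partial quotients, read off in order.

[2; 2, 6]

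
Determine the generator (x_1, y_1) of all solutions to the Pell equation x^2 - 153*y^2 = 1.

First expand sqrt(153) as a continued fraction. With x_i = (sqrt(153) + m_i)/d_i and (m_0, d_0) = (0, 1): a_0 = floor(sqrt(153)) = 12, since 12^2 = 144 <= 153 < 169 = 13^2.
Iterate m_{i+1} = d_i*a_i - m_i, d_{i+1} = (153 - m_{i+1}^2)/d_i, a_{i+1} = floor((a_0 + m_{i+1})/d_{i+1}):
  m_1 = 1*12 - 0 = 12, d_1 = (153 - 12^2)/1 = 9/1 = 9, a_1 = floor((12 + 12)/9) = 2.
  m_2 = 9*2 - 12 = 6, d_2 = (153 - 6^2)/9 = 117/9 = 13, a_2 = floor((12 + 6)/13) = 1.
  m_3 = 13*1 - 6 = 7, d_3 = (153 - 7^2)/13 = 104/13 = 8, a_3 = floor((12 + 7)/8) = 2.
  m_4 = 8*2 - 7 = 9, d_4 = (153 - 9^2)/8 = 72/8 = 9, a_4 = floor((12 + 9)/9) = 2.
  m_5 = 9*2 - 9 = 9, d_5 = (153 - 9^2)/9 = 72/9 = 8, a_5 = floor((12 + 9)/8) = 2.
  m_6 = 8*2 - 9 = 7, d_6 = (153 - 7^2)/8 = 104/8 = 13, a_6 = floor((12 + 7)/13) = 1.
  m_7 = 13*1 - 7 = 6, d_7 = (153 - 6^2)/13 = 117/13 = 9, a_7 = floor((12 + 6)/9) = 2.
  m_8 = 9*2 - 6 = 12, d_8 = (153 - 12^2)/9 = 9/9 = 1, a_8 = floor((12 + 12)/1) = 24.
  m_9 = 1*24 - 12 = 12, d_9 = (153 - 12^2)/1 = 9/1 = 9: (m_9, d_9) = (m_1, d_1) = (12, 9), so from here the quotients repeat a_1, ..., a_8; the period length is 8.
So sqrt(153) = [12; (2, 1, 2, 2, 2, 1, 2, 24)] with period length k = 8.
k is even, so the fundamental solution of x^2 - 153y^2 = 1 is (p_{k-1}, q_{k-1}) = (p_7, q_7); compute convergents through index 7.
Convergents (p_i = a_i*p_{i-1} + p_{i-2}, q_i = a_i*q_{i-1} + q_{i-2} with p_{-2}=0, p_{-1}=1, q_{-2}=1, q_{-1}=0):
  i=0: a_0=12, p_0 = 12*1 + 0 = 12, q_0 = 12*0 + 1 = 1.
  i=1: a_1=2, p_1 = 2*12 + 1 = 25, q_1 = 2*1 + 0 = 2.
  i=2: a_2=1, p_2 = 1*25 + 12 = 37, q_2 = 1*2 + 1 = 3.
  i=3: a_3=2, p_3 = 2*37 + 25 = 99, q_3 = 2*3 + 2 = 8.
  i=4: a_4=2, p_4 = 2*99 + 37 = 235, q_4 = 2*8 + 3 = 19.
  i=5: a_5=2, p_5 = 2*235 + 99 = 569, q_5 = 2*19 + 8 = 46.
  i=6: a_6=1, p_6 = 1*569 + 235 = 804, q_6 = 1*46 + 19 = 65.
  i=7: a_7=2, p_7 = 2*804 + 569 = 2177, q_7 = 2*65 + 46 = 176.
Check: 2177^2 - 153*176^2 = 4739329 - 4739328 = 1, so (x, y) = (2177, 176) solves the equation, and by the theorem it is the least positive solution.

(x, y) = (2177, 176)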